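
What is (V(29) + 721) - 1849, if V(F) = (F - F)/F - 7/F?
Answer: -32719/29 ≈ -1128.2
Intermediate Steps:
V(F) = -7/F (V(F) = 0/F - 7/F = 0 - 7/F = -7/F)
(V(29) + 721) - 1849 = (-7/29 + 721) - 1849 = 20902/29 - 1849 = -32719/29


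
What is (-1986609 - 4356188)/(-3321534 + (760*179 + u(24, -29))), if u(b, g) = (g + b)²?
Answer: 6342797/3185469 ≈ 1.9912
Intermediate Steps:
u(b, g) = (b + g)²
(-1986609 - 4356188)/(-3321534 + (760*179 + u(24, -29))) = (-1986609 - 4356188)/(-3321534 + (760*179 + (24 - 29)²)) = -6342797/(-3321534 + (136040 + (-5)²)) = -6342797/(-3321534 + (136040 + 25)) = -6342797/(-3321534 + 136065) = -6342797/(-3185469) = -6342797*(-1/3185469) = 6342797/3185469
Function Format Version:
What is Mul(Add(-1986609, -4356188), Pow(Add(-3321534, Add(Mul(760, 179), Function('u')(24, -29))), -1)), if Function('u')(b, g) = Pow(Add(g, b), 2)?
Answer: Rational(6342797, 3185469) ≈ 1.9912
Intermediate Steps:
Function('u')(b, g) = Pow(Add(b, g), 2)
Mul(Add(-1986609, -4356188), Pow(Add(-3321534, Add(Mul(760, 179), Function('u')(24, -29))), -1)) = Mul(Add(-1986609, -4356188), Pow(Add(-3321534, Add(Mul(760, 179), Pow(Add(24, -29), 2))), -1)) = Mul(-6342797, Pow(Add(-3321534, Add(136040, Pow(-5, 2))), -1)) = Mul(-6342797, Pow(Add(-3321534, Add(136040, 25)), -1)) = Mul(-6342797, Pow(Add(-3321534, 136065), -1)) = Mul(-6342797, Pow(-3185469, -1)) = Mul(-6342797, Rational(-1, 3185469)) = Rational(6342797, 3185469)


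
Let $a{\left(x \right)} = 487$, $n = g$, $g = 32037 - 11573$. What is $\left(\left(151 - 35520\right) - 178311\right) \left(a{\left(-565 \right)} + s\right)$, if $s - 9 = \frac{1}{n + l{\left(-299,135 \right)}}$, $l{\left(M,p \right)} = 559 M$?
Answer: $- \frac{15545602700880}{146677} \approx -1.0599 \cdot 10^{8}$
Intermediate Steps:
$g = 20464$
$n = 20464$
$s = \frac{1320092}{146677}$ ($s = 9 + \frac{1}{20464 + 559 \left(-299\right)} = 9 + \frac{1}{20464 - 167141} = 9 + \frac{1}{-146677} = 9 - \frac{1}{146677} = \frac{1320092}{146677} \approx 9.0$)
$\left(\left(151 - 35520\right) - 178311\right) \left(a{\left(-565 \right)} + s\right) = \left(\left(151 - 35520\right) - 178311\right) \left(487 + \frac{1320092}{146677}\right) = \left(\left(151 - 35520\right) - 178311\right) \frac{72751791}{146677} = \left(-35369 - 178311\right) \frac{72751791}{146677} = \left(-213680\right) \frac{72751791}{146677} = - \frac{15545602700880}{146677}$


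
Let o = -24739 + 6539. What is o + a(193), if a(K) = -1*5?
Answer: -18205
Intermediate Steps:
a(K) = -5
o = -18200
o + a(193) = -18200 - 5 = -18205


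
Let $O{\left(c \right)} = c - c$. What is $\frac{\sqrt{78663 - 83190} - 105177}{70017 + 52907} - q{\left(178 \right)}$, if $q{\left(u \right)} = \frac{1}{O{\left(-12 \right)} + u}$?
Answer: $- \frac{9422215}{10940236} + \frac{3 i \sqrt{503}}{122924} \approx -0.86124 + 0.00054735 i$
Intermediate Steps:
$O{\left(c \right)} = 0$
$q{\left(u \right)} = \frac{1}{u}$ ($q{\left(u \right)} = \frac{1}{0 + u} = \frac{1}{u}$)
$\frac{\sqrt{78663 - 83190} - 105177}{70017 + 52907} - q{\left(178 \right)} = \frac{\sqrt{78663 - 83190} - 105177}{70017 + 52907} - \frac{1}{178} = \frac{\sqrt{-4527} - 105177}{122924} - \frac{1}{178} = \left(3 i \sqrt{503} - 105177\right) \frac{1}{122924} - \frac{1}{178} = \left(-105177 + 3 i \sqrt{503}\right) \frac{1}{122924} - \frac{1}{178} = \left(- \frac{105177}{122924} + \frac{3 i \sqrt{503}}{122924}\right) - \frac{1}{178} = - \frac{9422215}{10940236} + \frac{3 i \sqrt{503}}{122924}$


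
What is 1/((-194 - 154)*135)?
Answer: -1/46980 ≈ -2.1286e-5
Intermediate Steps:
1/((-194 - 154)*135) = 1/(-348*135) = 1/(-46980) = -1/46980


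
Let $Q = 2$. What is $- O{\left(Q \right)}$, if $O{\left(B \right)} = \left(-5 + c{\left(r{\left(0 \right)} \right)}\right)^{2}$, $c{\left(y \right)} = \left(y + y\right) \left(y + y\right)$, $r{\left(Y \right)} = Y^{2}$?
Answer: $-25$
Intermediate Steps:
$c{\left(y \right)} = 4 y^{2}$ ($c{\left(y \right)} = 2 y 2 y = 4 y^{2}$)
$O{\left(B \right)} = 25$ ($O{\left(B \right)} = \left(-5 + 4 \left(0^{2}\right)^{2}\right)^{2} = \left(-5 + 4 \cdot 0^{2}\right)^{2} = \left(-5 + 4 \cdot 0\right)^{2} = \left(-5 + 0\right)^{2} = \left(-5\right)^{2} = 25$)
$- O{\left(Q \right)} = \left(-1\right) 25 = -25$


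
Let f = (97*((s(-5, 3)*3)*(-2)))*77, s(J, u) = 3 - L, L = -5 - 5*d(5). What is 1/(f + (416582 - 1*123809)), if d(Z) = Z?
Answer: -1/1186089 ≈ -8.4311e-7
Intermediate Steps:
L = -30 (L = -5 - 5*5 = -5 - 25 = -30)
s(J, u) = 33 (s(J, u) = 3 - 1*(-30) = 3 + 30 = 33)
f = -1478862 (f = (97*((33*3)*(-2)))*77 = (97*(99*(-2)))*77 = (97*(-198))*77 = -19206*77 = -1478862)
1/(f + (416582 - 1*123809)) = 1/(-1478862 + (416582 - 1*123809)) = 1/(-1478862 + (416582 - 123809)) = 1/(-1478862 + 292773) = 1/(-1186089) = -1/1186089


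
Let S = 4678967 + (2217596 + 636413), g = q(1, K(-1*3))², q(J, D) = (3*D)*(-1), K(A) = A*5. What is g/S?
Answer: 675/2510992 ≈ 0.00026882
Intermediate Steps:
K(A) = 5*A
q(J, D) = -3*D
g = 2025 (g = (-15*(-1*3))² = (-15*(-3))² = (-3*(-15))² = 45² = 2025)
S = 7532976 (S = 4678967 + 2854009 = 7532976)
g/S = 2025/7532976 = 2025*(1/7532976) = 675/2510992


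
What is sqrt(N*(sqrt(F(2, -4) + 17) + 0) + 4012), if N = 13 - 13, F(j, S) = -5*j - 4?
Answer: 2*sqrt(1003) ≈ 63.340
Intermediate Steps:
F(j, S) = -4 - 5*j
N = 0
sqrt(N*(sqrt(F(2, -4) + 17) + 0) + 4012) = sqrt(0*(sqrt((-4 - 5*2) + 17) + 0) + 4012) = sqrt(0*(sqrt((-4 - 10) + 17) + 0) + 4012) = sqrt(0*(sqrt(-14 + 17) + 0) + 4012) = sqrt(0*(sqrt(3) + 0) + 4012) = sqrt(0*sqrt(3) + 4012) = sqrt(0 + 4012) = sqrt(4012) = 2*sqrt(1003)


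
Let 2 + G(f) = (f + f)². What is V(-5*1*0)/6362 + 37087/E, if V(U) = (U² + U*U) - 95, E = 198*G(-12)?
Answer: 112575277/361527012 ≈ 0.31139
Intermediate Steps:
G(f) = -2 + 4*f² (G(f) = -2 + (f + f)² = -2 + (2*f)² = -2 + 4*f²)
E = 113652 (E = 198*(-2 + 4*(-12)²) = 198*(-2 + 4*144) = 198*(-2 + 576) = 198*574 = 113652)
V(U) = -95 + 2*U² (V(U) = (U² + U²) - 95 = 2*U² - 95 = -95 + 2*U²)
V(-5*1*0)/6362 + 37087/E = (-95 + 2*(-5*1*0)²)/6362 + 37087/113652 = (-95 + 2*(-5*0)²)*(1/6362) + 37087*(1/113652) = (-95 + 2*0²)*(1/6362) + 37087/113652 = (-95 + 2*0)*(1/6362) + 37087/113652 = (-95 + 0)*(1/6362) + 37087/113652 = -95*1/6362 + 37087/113652 = -95/6362 + 37087/113652 = 112575277/361527012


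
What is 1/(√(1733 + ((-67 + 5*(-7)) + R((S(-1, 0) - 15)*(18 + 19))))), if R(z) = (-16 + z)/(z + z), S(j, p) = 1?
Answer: √17510990/169025 ≈ 0.024757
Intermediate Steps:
R(z) = (-16 + z)/(2*z) (R(z) = (-16 + z)/((2*z)) = (-16 + z)*(1/(2*z)) = (-16 + z)/(2*z))
1/(√(1733 + ((-67 + 5*(-7)) + R((S(-1, 0) - 15)*(18 + 19))))) = 1/(√(1733 + ((-67 + 5*(-7)) + (-16 + (1 - 15)*(18 + 19))/(2*(((1 - 15)*(18 + 19))))))) = 1/(√(1733 + ((-67 - 35) + (-16 - 14*37)/(2*((-14*37)))))) = 1/(√(1733 + (-102 + (½)*(-16 - 518)/(-518)))) = 1/(√(1733 + (-102 + (½)*(-1/518)*(-534)))) = 1/(√(1733 + (-102 + 267/518))) = 1/(√(1733 - 52569/518)) = 1/(√(845125/518)) = 1/(5*√17510990/518) = √17510990/169025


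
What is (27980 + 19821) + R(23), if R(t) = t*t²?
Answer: 59968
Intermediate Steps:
R(t) = t³
(27980 + 19821) + R(23) = (27980 + 19821) + 23³ = 47801 + 12167 = 59968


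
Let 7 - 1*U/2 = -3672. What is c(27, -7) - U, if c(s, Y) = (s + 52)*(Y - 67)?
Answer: -13204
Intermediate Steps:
U = 7358 (U = 14 - 2*(-3672) = 14 + 7344 = 7358)
c(s, Y) = (-67 + Y)*(52 + s) (c(s, Y) = (52 + s)*(-67 + Y) = (-67 + Y)*(52 + s))
c(27, -7) - U = (-3484 - 67*27 + 52*(-7) - 7*27) - 1*7358 = (-3484 - 1809 - 364 - 189) - 7358 = -5846 - 7358 = -13204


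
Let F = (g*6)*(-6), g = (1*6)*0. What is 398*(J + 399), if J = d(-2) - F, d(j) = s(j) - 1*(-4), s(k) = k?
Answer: 159598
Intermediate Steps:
g = 0 (g = 6*0 = 0)
d(j) = 4 + j (d(j) = j - 1*(-4) = j + 4 = 4 + j)
F = 0 (F = (0*6)*(-6) = 0*(-6) = 0)
J = 2 (J = (4 - 2) - 1*0 = 2 + 0 = 2)
398*(J + 399) = 398*(2 + 399) = 398*401 = 159598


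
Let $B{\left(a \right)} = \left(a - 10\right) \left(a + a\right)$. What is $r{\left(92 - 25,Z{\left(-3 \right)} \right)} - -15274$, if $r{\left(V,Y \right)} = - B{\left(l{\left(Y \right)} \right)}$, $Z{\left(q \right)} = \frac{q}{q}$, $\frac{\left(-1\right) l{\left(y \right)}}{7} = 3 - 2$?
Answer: $15036$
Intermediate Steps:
$l{\left(y \right)} = -7$ ($l{\left(y \right)} = - 7 \left(3 - 2\right) = \left(-7\right) 1 = -7$)
$Z{\left(q \right)} = 1$
$B{\left(a \right)} = 2 a \left(-10 + a\right)$ ($B{\left(a \right)} = \left(-10 + a\right) 2 a = 2 a \left(-10 + a\right)$)
$r{\left(V,Y \right)} = -238$ ($r{\left(V,Y \right)} = - 2 \left(-7\right) \left(-10 - 7\right) = - 2 \left(-7\right) \left(-17\right) = \left(-1\right) 238 = -238$)
$r{\left(92 - 25,Z{\left(-3 \right)} \right)} - -15274 = -238 - -15274 = -238 + 15274 = 15036$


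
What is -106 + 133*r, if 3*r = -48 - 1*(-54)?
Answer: 160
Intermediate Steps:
r = 2 (r = (-48 - 1*(-54))/3 = (-48 + 54)/3 = (⅓)*6 = 2)
-106 + 133*r = -106 + 133*2 = -106 + 266 = 160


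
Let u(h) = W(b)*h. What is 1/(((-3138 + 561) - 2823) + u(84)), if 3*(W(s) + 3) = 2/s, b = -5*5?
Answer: -25/141356 ≈ -0.00017686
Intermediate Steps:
b = -25
W(s) = -3 + 2/(3*s) (W(s) = -3 + (2/s)/3 = -3 + 2/(3*s))
u(h) = -227*h/75 (u(h) = (-3 + (⅔)/(-25))*h = (-3 + (⅔)*(-1/25))*h = (-3 - 2/75)*h = -227*h/75)
1/(((-3138 + 561) - 2823) + u(84)) = 1/(((-3138 + 561) - 2823) - 227/75*84) = 1/((-2577 - 2823) - 6356/25) = 1/(-5400 - 6356/25) = 1/(-141356/25) = -25/141356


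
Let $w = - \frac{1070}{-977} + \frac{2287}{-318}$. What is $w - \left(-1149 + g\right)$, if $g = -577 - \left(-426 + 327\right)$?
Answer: $\frac{503591983}{310686} \approx 1620.9$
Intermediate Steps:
$g = -478$ ($g = -577 - -99 = -577 + 99 = -478$)
$w = - \frac{1894139}{310686}$ ($w = \left(-1070\right) \left(- \frac{1}{977}\right) + 2287 \left(- \frac{1}{318}\right) = \frac{1070}{977} - \frac{2287}{318} = - \frac{1894139}{310686} \approx -6.0966$)
$w - \left(-1149 + g\right) = - \frac{1894139}{310686} + \left(1149 - -478\right) = - \frac{1894139}{310686} + \left(1149 + 478\right) = - \frac{1894139}{310686} + 1627 = \frac{503591983}{310686}$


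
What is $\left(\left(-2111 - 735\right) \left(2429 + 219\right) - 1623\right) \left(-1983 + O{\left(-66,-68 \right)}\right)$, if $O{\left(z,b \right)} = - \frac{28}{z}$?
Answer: $\frac{493162593175}{33} \approx 1.4944 \cdot 10^{10}$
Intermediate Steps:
$\left(\left(-2111 - 735\right) \left(2429 + 219\right) - 1623\right) \left(-1983 + O{\left(-66,-68 \right)}\right) = \left(\left(-2111 - 735\right) \left(2429 + 219\right) - 1623\right) \left(-1983 - \frac{28}{-66}\right) = \left(\left(-2846\right) 2648 - 1623\right) \left(-1983 - - \frac{14}{33}\right) = \left(-7536208 - 1623\right) \left(-1983 + \frac{14}{33}\right) = \left(-7537831\right) \left(- \frac{65425}{33}\right) = \frac{493162593175}{33}$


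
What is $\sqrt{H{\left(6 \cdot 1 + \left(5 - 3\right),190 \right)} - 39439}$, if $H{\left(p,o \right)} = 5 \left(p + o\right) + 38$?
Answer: $i \sqrt{38411} \approx 195.99 i$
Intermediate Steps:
$H{\left(p,o \right)} = 38 + 5 o + 5 p$ ($H{\left(p,o \right)} = 5 \left(o + p\right) + 38 = \left(5 o + 5 p\right) + 38 = 38 + 5 o + 5 p$)
$\sqrt{H{\left(6 \cdot 1 + \left(5 - 3\right),190 \right)} - 39439} = \sqrt{\left(38 + 5 \cdot 190 + 5 \left(6 \cdot 1 + \left(5 - 3\right)\right)\right) - 39439} = \sqrt{\left(38 + 950 + 5 \left(6 + \left(5 - 3\right)\right)\right) - 39439} = \sqrt{\left(38 + 950 + 5 \left(6 + 2\right)\right) - 39439} = \sqrt{\left(38 + 950 + 5 \cdot 8\right) - 39439} = \sqrt{\left(38 + 950 + 40\right) - 39439} = \sqrt{1028 - 39439} = \sqrt{-38411} = i \sqrt{38411}$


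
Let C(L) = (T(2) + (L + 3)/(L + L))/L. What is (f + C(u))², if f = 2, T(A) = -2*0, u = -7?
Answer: 9216/2401 ≈ 3.8384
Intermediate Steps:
T(A) = 0
C(L) = (3 + L)/(2*L²) (C(L) = (0 + (L + 3)/(L + L))/L = (0 + (3 + L)/((2*L)))/L = (0 + (3 + L)*(1/(2*L)))/L = (0 + (3 + L)/(2*L))/L = ((3 + L)/(2*L))/L = (3 + L)/(2*L²))
(f + C(u))² = (2 + (½)*(3 - 7)/(-7)²)² = (2 + (½)*(1/49)*(-4))² = (2 - 2/49)² = (96/49)² = 9216/2401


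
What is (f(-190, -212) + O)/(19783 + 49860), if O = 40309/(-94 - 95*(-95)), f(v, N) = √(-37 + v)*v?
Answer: 40309/621981633 - 190*I*√227/69643 ≈ 6.4807e-5 - 0.041104*I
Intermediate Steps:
f(v, N) = v*√(-37 + v)
O = 40309/8931 (O = 40309/(-94 + 9025) = 40309/8931 ≈ 4.5134)
(f(-190, -212) + O)/(19783 + 49860) = (-190*√(-37 - 190) + 40309/8931)/(19783 + 49860) = (-190*I*√227 + 40309/8931)/69643 = (-190*I*√227 + 40309/8931)*(1/69643) = (40309/8931 - 190*I*√227)*(1/69643) = 40309/621981633 - 190*I*√227/69643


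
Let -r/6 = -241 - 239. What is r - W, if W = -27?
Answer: 2907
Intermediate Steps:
r = 2880 (r = -6*(-241 - 239) = -6*(-480) = 2880)
r - W = 2880 - 1*(-27) = 2880 + 27 = 2907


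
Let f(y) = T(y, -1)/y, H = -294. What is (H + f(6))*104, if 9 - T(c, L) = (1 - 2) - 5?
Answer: -30316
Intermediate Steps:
T(c, L) = 15 (T(c, L) = 9 - ((1 - 2) - 5) = 9 - (-1 - 5) = 9 - 1*(-6) = 9 + 6 = 15)
f(y) = 15/y
(H + f(6))*104 = (-294 + 15/6)*104 = (-294 + 15*(1/6))*104 = (-294 + 5/2)*104 = -583/2*104 = -30316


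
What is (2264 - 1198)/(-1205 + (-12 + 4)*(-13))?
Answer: -1066/1101 ≈ -0.96821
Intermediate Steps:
(2264 - 1198)/(-1205 + (-12 + 4)*(-13)) = 1066/(-1205 - 8*(-13)) = 1066/(-1205 + 104) = 1066/(-1101) = 1066*(-1/1101) = -1066/1101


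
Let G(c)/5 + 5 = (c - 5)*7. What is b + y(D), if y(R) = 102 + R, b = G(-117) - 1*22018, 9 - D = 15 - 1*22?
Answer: -26195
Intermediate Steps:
G(c) = -200 + 35*c (G(c) = -25 + 5*((c - 5)*7) = -25 + 5*((-5 + c)*7) = -25 + 5*(-35 + 7*c) = -25 + (-175 + 35*c) = -200 + 35*c)
D = 16 (D = 9 - (15 - 1*22) = 9 - (15 - 22) = 9 - 1*(-7) = 9 + 7 = 16)
b = -26313 (b = (-200 + 35*(-117)) - 1*22018 = (-200 - 4095) - 22018 = -4295 - 22018 = -26313)
b + y(D) = -26313 + (102 + 16) = -26313 + 118 = -26195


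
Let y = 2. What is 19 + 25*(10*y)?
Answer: 519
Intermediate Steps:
19 + 25*(10*y) = 19 + 25*(10*2) = 19 + 25*20 = 19 + 500 = 519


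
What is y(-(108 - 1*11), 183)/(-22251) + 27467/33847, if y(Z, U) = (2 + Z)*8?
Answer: 57899267/68466327 ≈ 0.84566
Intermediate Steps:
y(Z, U) = 16 + 8*Z
y(-(108 - 1*11), 183)/(-22251) + 27467/33847 = (16 + 8*(-(108 - 1*11)))/(-22251) + 27467/33847 = (16 + 8*(-(108 - 11)))*(-1/22251) + 27467*(1/33847) = (16 + 8*(-1*97))*(-1/22251) + 2497/3077 = (16 + 8*(-97))*(-1/22251) + 2497/3077 = (16 - 776)*(-1/22251) + 2497/3077 = -760*(-1/22251) + 2497/3077 = 760/22251 + 2497/3077 = 57899267/68466327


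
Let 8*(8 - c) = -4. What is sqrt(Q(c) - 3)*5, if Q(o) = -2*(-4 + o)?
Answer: 10*I*sqrt(3) ≈ 17.32*I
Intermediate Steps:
c = 17/2 (c = 8 - 1/8*(-4) = 8 + 1/2 = 17/2 ≈ 8.5000)
Q(o) = 8 - 2*o
sqrt(Q(c) - 3)*5 = sqrt((8 - 2*17/2) - 3)*5 = sqrt((8 - 17) - 3)*5 = sqrt(-9 - 3)*5 = sqrt(-12)*5 = (2*I*sqrt(3))*5 = 10*I*sqrt(3)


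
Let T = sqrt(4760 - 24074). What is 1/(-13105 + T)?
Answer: -13105/171760339 - 3*I*sqrt(2146)/171760339 ≈ -7.6298e-5 - 8.0912e-7*I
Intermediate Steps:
T = 3*I*sqrt(2146) (T = sqrt(-19314) = 3*I*sqrt(2146) ≈ 138.97*I)
1/(-13105 + T) = 1/(-13105 + 3*I*sqrt(2146))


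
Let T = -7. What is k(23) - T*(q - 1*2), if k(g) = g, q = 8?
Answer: 65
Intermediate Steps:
k(23) - T*(q - 1*2) = 23 - (-7)*(8 - 1*2) = 23 - (-7)*(8 - 2) = 23 - (-7)*6 = 23 - 1*(-42) = 23 + 42 = 65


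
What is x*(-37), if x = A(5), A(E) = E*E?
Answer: -925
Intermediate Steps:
A(E) = E²
x = 25 (x = 5² = 25)
x*(-37) = 25*(-37) = -925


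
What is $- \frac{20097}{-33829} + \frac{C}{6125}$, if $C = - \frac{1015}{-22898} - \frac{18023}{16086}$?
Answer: $\frac{11331685052336186}{19080110131705875} \approx 0.5939$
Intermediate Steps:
$C = - \frac{99090841}{92084307}$ ($C = \left(-1015\right) \left(- \frac{1}{22898}\right) - \frac{18023}{16086} = \frac{1015}{22898} - \frac{18023}{16086} = - \frac{99090841}{92084307} \approx -1.0761$)
$- \frac{20097}{-33829} + \frac{C}{6125} = - \frac{20097}{-33829} - \frac{99090841}{92084307 \cdot 6125} = \left(-20097\right) \left(- \frac{1}{33829}\right) - \frac{99090841}{564016380375} = \frac{20097}{33829} - \frac{99090841}{564016380375} = \frac{11331685052336186}{19080110131705875}$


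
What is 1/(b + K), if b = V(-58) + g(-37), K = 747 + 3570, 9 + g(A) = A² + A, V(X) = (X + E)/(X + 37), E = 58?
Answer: 1/5640 ≈ 0.00017730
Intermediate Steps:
V(X) = (58 + X)/(37 + X) (V(X) = (X + 58)/(X + 37) = (58 + X)/(37 + X))
g(A) = -9 + A + A² (g(A) = -9 + (A² + A) = -9 + (A + A²) = -9 + A + A²)
K = 4317
b = 1323 (b = (58 - 58)/(37 - 58) + (-9 - 37 + (-37)²) = 0/(-21) + (-9 - 37 + 1369) = -1/21*0 + 1323 = 0 + 1323 = 1323)
1/(b + K) = 1/(1323 + 4317) = 1/5640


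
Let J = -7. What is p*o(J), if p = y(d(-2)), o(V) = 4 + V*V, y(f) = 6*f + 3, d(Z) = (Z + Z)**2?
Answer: 5247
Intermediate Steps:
d(Z) = 4*Z**2 (d(Z) = (2*Z)**2 = 4*Z**2)
y(f) = 3 + 6*f
o(V) = 4 + V**2
p = 99 (p = 3 + 6*(4*(-2)**2) = 3 + 6*(4*4) = 3 + 6*16 = 3 + 96 = 99)
p*o(J) = 99*(4 + (-7)**2) = 99*(4 + 49) = 99*53 = 5247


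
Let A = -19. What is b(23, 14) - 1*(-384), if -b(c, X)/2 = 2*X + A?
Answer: 366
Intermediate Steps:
b(c, X) = 38 - 4*X (b(c, X) = -2*(2*X - 19) = -2*(-19 + 2*X) = 38 - 4*X)
b(23, 14) - 1*(-384) = (38 - 4*14) - 1*(-384) = (38 - 56) + 384 = -18 + 384 = 366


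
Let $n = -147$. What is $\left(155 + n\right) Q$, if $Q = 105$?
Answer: $840$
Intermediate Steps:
$\left(155 + n\right) Q = \left(155 - 147\right) 105 = 8 \cdot 105 = 840$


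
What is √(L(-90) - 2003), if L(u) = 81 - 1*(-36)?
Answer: I*√1886 ≈ 43.428*I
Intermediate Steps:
L(u) = 117 (L(u) = 81 + 36 = 117)
√(L(-90) - 2003) = √(117 - 2003) = √(-1886) = I*√1886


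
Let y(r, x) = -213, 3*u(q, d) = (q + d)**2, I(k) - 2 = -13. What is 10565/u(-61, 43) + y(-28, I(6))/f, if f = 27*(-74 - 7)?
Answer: 285539/2916 ≈ 97.922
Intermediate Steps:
I(k) = -11 (I(k) = 2 - 13 = -11)
u(q, d) = (d + q)**2/3 (u(q, d) = (q + d)**2/3 = (d + q)**2/3)
f = -2187 (f = 27*(-81) = -2187)
10565/u(-61, 43) + y(-28, I(6))/f = 10565/(((43 - 61)**2/3)) - 213/(-2187) = 10565/(((1/3)*(-18)**2)) - 213*(-1/2187) = 10565/(((1/3)*324)) + 71/729 = 10565/108 + 71/729 = 285539/2916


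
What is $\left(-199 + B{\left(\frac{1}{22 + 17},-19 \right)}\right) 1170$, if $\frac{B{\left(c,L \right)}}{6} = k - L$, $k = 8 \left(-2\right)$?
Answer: $-211770$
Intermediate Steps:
$k = -16$
$B{\left(c,L \right)} = -96 - 6 L$ ($B{\left(c,L \right)} = 6 \left(-16 - L\right) = -96 - 6 L$)
$\left(-199 + B{\left(\frac{1}{22 + 17},-19 \right)}\right) 1170 = \left(-199 - -18\right) 1170 = \left(-199 + \left(-96 + 114\right)\right) 1170 = \left(-199 + 18\right) 1170 = \left(-181\right) 1170 = -211770$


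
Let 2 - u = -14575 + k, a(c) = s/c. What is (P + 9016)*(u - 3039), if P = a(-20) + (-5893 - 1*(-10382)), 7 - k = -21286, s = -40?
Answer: -131760785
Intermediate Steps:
k = 21293 (k = 7 - 1*(-21286) = 7 + 21286 = 21293)
a(c) = -40/c
P = 4491 (P = -40/(-20) + (-5893 - 1*(-10382)) = -40*(-1/20) + (-5893 + 10382) = 2 + 4489 = 4491)
u = -6716 (u = 2 - (-14575 + 21293) = 2 - 1*6718 = 2 - 6718 = -6716)
(P + 9016)*(u - 3039) = (4491 + 9016)*(-6716 - 3039) = 13507*(-9755) = -131760785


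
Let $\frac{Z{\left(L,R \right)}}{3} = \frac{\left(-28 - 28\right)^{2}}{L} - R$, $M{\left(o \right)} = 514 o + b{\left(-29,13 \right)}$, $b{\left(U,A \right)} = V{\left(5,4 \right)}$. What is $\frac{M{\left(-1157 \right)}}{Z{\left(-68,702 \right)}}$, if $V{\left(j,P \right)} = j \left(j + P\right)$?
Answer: $\frac{10109101}{38154} \approx 264.96$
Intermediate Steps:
$V{\left(j,P \right)} = j \left(P + j\right)$
$b{\left(U,A \right)} = 45$ ($b{\left(U,A \right)} = 5 \left(4 + 5\right) = 5 \cdot 9 = 45$)
$M{\left(o \right)} = 45 + 514 o$ ($M{\left(o \right)} = 514 o + 45 = 45 + 514 o$)
$Z{\left(L,R \right)} = - 3 R + \frac{9408}{L}$ ($Z{\left(L,R \right)} = 3 \left(\frac{\left(-28 - 28\right)^{2}}{L} - R\right) = 3 \left(\frac{\left(-56\right)^{2}}{L} - R\right) = 3 \left(\frac{3136}{L} - R\right) = 3 \left(- R + \frac{3136}{L}\right) = - 3 R + \frac{9408}{L}$)
$\frac{M{\left(-1157 \right)}}{Z{\left(-68,702 \right)}} = \frac{45 + 514 \left(-1157\right)}{\left(-3\right) 702 + \frac{9408}{-68}} = \frac{45 - 594698}{-2106 + 9408 \left(- \frac{1}{68}\right)} = - \frac{594653}{-2106 - \frac{2352}{17}} = - \frac{594653}{- \frac{38154}{17}} = \left(-594653\right) \left(- \frac{17}{38154}\right) = \frac{10109101}{38154}$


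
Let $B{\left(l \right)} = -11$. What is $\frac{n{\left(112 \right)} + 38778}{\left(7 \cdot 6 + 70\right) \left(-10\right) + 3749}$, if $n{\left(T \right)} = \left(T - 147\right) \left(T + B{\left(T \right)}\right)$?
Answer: $\frac{35243}{2629} \approx 13.405$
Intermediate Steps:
$n{\left(T \right)} = \left(-147 + T\right) \left(-11 + T\right)$ ($n{\left(T \right)} = \left(T - 147\right) \left(T - 11\right) = \left(-147 + T\right) \left(-11 + T\right)$)
$\frac{n{\left(112 \right)} + 38778}{\left(7 \cdot 6 + 70\right) \left(-10\right) + 3749} = \frac{\left(1617 + 112^{2} - 17696\right) + 38778}{\left(7 \cdot 6 + 70\right) \left(-10\right) + 3749} = \frac{\left(1617 + 12544 - 17696\right) + 38778}{\left(42 + 70\right) \left(-10\right) + 3749} = \frac{-3535 + 38778}{112 \left(-10\right) + 3749} = \frac{35243}{-1120 + 3749} = \frac{35243}{2629}$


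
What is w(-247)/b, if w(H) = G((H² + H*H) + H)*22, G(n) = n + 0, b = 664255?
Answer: 2678962/664255 ≈ 4.0330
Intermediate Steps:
G(n) = n
w(H) = 22*H + 44*H² (w(H) = ((H² + H*H) + H)*22 = ((H² + H²) + H)*22 = (2*H² + H)*22 = (H + 2*H²)*22 = 22*H + 44*H²)
w(-247)/b = (22*(-247)*(1 + 2*(-247)))/664255 = (22*(-247)*(1 - 494))*(1/664255) = (22*(-247)*(-493))*(1/664255) = 2678962*(1/664255) = 2678962/664255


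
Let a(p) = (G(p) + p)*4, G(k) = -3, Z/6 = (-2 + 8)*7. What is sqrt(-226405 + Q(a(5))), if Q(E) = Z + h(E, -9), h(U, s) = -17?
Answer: 3*I*sqrt(25130) ≈ 475.57*I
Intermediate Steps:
Z = 252 (Z = 6*((-2 + 8)*7) = 6*(6*7) = 6*42 = 252)
a(p) = -12 + 4*p (a(p) = (-3 + p)*4 = -12 + 4*p)
Q(E) = 235 (Q(E) = 252 - 17 = 235)
sqrt(-226405 + Q(a(5))) = sqrt(-226405 + 235) = sqrt(-226170) = 3*I*sqrt(25130)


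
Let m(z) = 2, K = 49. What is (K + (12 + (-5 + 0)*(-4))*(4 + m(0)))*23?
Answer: 5543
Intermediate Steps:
(K + (12 + (-5 + 0)*(-4))*(4 + m(0)))*23 = (49 + (12 + (-5 + 0)*(-4))*(4 + 2))*23 = (49 + (12 - 5*(-4))*6)*23 = (49 + (12 + 20)*6)*23 = (49 + 32*6)*23 = (49 + 192)*23 = 241*23 = 5543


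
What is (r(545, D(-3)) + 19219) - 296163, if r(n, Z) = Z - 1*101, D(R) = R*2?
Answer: -277051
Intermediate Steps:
D(R) = 2*R
r(n, Z) = -101 + Z (r(n, Z) = Z - 101 = -101 + Z)
(r(545, D(-3)) + 19219) - 296163 = ((-101 + 2*(-3)) + 19219) - 296163 = ((-101 - 6) + 19219) - 296163 = (-107 + 19219) - 296163 = 19112 - 296163 = -277051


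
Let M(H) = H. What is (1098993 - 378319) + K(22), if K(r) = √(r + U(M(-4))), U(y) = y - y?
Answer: 720674 + √22 ≈ 7.2068e+5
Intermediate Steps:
U(y) = 0
K(r) = √r (K(r) = √(r + 0) = √r)
(1098993 - 378319) + K(22) = (1098993 - 378319) + √22 = 720674 + √22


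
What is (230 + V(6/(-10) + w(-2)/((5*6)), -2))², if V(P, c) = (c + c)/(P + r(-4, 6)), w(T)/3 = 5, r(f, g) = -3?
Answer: 51408900/961 ≈ 53495.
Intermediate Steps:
w(T) = 15 (w(T) = 3*5 = 15)
V(P, c) = 2*c/(-3 + P) (V(P, c) = (c + c)/(P - 3) = (2*c)/(-3 + P) = 2*c/(-3 + P))
(230 + V(6/(-10) + w(-2)/((5*6)), -2))² = (230 + 2*(-2)/(-3 + (6/(-10) + 15/((5*6)))))² = (230 + 2*(-2)/(-3 + (6*(-⅒) + 15/30)))² = (230 + 2*(-2)/(-3 + (-⅗ + 15*(1/30))))² = (230 + 2*(-2)/(-3 + (-⅗ + ½)))² = (230 + 2*(-2)/(-3 - ⅒))² = (230 + 2*(-2)/(-31/10))² = (230 + 2*(-2)*(-10/31))² = (230 + 40/31)² = (7170/31)² = 51408900/961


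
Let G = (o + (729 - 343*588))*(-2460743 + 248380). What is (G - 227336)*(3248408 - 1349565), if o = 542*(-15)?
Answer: 878351016540169517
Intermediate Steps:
o = -8130
G = 462571917855 (G = (-8130 + (729 - 343*588))*(-2460743 + 248380) = (-8130 + (729 - 201684))*(-2212363) = (-8130 - 200955)*(-2212363) = -209085*(-2212363) = 462571917855)
(G - 227336)*(3248408 - 1349565) = (462571917855 - 227336)*(3248408 - 1349565) = 462571690519*1898843 = 878351016540169517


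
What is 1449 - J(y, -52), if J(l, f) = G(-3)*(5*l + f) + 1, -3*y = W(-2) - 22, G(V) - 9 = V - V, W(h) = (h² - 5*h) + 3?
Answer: 1841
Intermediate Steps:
W(h) = 3 + h² - 5*h
G(V) = 9 (G(V) = 9 + (V - V) = 9 + 0 = 9)
y = 5/3 (y = -((3 + (-2)² - 5*(-2)) - 22)/3 = -((3 + 4 + 10) - 22)/3 = -(17 - 22)/3 = -⅓*(-5) = 5/3 ≈ 1.6667)
J(l, f) = 1 + 9*f + 45*l (J(l, f) = 9*(5*l + f) + 1 = 9*(f + 5*l) + 1 = (9*f + 45*l) + 1 = 1 + 9*f + 45*l)
1449 - J(y, -52) = 1449 - (1 + 9*(-52) + 45*(5/3)) = 1449 - (1 - 468 + 75) = 1449 - 1*(-392) = 1449 + 392 = 1841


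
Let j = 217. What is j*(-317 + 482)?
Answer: 35805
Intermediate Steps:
j*(-317 + 482) = 217*(-317 + 482) = 217*165 = 35805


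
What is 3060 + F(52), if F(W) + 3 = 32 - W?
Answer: 3037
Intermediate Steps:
F(W) = 29 - W (F(W) = -3 + (32 - W) = 29 - W)
3060 + F(52) = 3060 + (29 - 1*52) = 3060 + (29 - 52) = 3060 - 23 = 3037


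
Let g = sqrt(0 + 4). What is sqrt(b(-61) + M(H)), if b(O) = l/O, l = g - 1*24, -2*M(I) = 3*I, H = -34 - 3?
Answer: sqrt(831430)/122 ≈ 7.4740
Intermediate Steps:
g = 2 (g = sqrt(4) = 2)
H = -37
M(I) = -3*I/2
l = -22 (l = 2 - 1*24 = 2 - 24 = -22)
b(O) = -22/O
sqrt(b(-61) + M(H)) = sqrt(-22/(-61) - 3/2*(-37)) = sqrt(-22*(-1/61) + 111/2) = sqrt(22/61 + 111/2) = sqrt(6815/122) = sqrt(831430)/122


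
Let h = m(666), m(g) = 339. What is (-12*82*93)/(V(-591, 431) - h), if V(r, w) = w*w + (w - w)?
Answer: -45756/92711 ≈ -0.49353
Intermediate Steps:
V(r, w) = w**2 (V(r, w) = w**2 + 0 = w**2)
h = 339
(-12*82*93)/(V(-591, 431) - h) = (-12*82*93)/(431**2 - 1*339) = (-984*93)/(185761 - 339) = -91512/185422 = -91512*1/185422 = -45756/92711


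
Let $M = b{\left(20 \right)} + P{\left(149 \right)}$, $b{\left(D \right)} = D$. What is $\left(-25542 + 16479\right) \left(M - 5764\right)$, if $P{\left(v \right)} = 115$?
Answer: $51015627$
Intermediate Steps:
$M = 135$ ($M = 20 + 115 = 135$)
$\left(-25542 + 16479\right) \left(M - 5764\right) = \left(-25542 + 16479\right) \left(135 - 5764\right) = - 9063 \left(135 - 5764\right) = \left(-9063\right) \left(-5629\right) = 51015627$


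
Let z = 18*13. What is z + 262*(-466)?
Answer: -121858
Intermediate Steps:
z = 234
z + 262*(-466) = 234 + 262*(-466) = 234 - 122092 = -121858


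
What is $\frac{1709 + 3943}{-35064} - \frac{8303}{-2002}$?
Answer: $\frac{1943202}{487487} \approx 3.9862$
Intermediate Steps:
$\frac{1709 + 3943}{-35064} - \frac{8303}{-2002} = 5652 \left(- \frac{1}{35064}\right) - - \frac{8303}{2002} = - \frac{157}{974} + \frac{8303}{2002} = \frac{1943202}{487487}$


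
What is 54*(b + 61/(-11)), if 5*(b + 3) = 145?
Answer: 12150/11 ≈ 1104.5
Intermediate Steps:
b = 26 (b = -3 + (⅕)*145 = -3 + 29 = 26)
54*(b + 61/(-11)) = 54*(26 + 61/(-11)) = 54*(26 + 61*(-1/11)) = 54*(26 - 61/11) = 54*(225/11) = 12150/11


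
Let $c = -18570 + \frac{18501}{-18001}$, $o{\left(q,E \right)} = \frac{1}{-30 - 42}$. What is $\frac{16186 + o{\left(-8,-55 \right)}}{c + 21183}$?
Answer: $\frac{20978203391}{3385304064} \approx 6.1968$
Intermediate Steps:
$o{\left(q,E \right)} = - \frac{1}{72}$ ($o{\left(q,E \right)} = \frac{1}{-72} = - \frac{1}{72}$)
$c = - \frac{334297071}{18001}$ ($c = -18570 + 18501 \left(- \frac{1}{18001}\right) = -18570 - \frac{18501}{18001} = - \frac{334297071}{18001} \approx -18571.0$)
$\frac{16186 + o{\left(-8,-55 \right)}}{c + 21183} = \frac{16186 - \frac{1}{72}}{- \frac{334297071}{18001} + 21183} = \frac{1165391}{72 \cdot \frac{47018112}{18001}} = \frac{1165391}{72} \cdot \frac{18001}{47018112} = \frac{20978203391}{3385304064}$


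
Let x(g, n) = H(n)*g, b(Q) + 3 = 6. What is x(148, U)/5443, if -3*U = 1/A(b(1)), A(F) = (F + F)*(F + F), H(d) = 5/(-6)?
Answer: -370/16329 ≈ -0.022659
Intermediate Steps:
b(Q) = 3 (b(Q) = -3 + 6 = 3)
H(d) = -5/6 (H(d) = 5*(-1/6) = -5/6)
A(F) = 4*F**2 (A(F) = (2*F)*(2*F) = 4*F**2)
U = -1/108 (U = -1/(3*(4*3**2)) = -1/(3*(4*9)) = -1/3/36 = -1/3*1/36 = -1/108 ≈ -0.0092593)
x(g, n) = -5*g/6
x(148, U)/5443 = -5/6*148/5443 = -370/3*1/5443 = -370/16329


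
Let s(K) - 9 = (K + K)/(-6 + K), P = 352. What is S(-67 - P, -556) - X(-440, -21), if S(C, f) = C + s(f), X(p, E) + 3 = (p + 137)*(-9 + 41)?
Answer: 2610765/281 ≈ 9291.0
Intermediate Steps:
X(p, E) = 4381 + 32*p (X(p, E) = -3 + (p + 137)*(-9 + 41) = -3 + (137 + p)*32 = -3 + (4384 + 32*p) = 4381 + 32*p)
s(K) = 9 + 2*K/(-6 + K) (s(K) = 9 + (K + K)/(-6 + K) = 9 + (2*K)/(-6 + K) = 9 + 2*K/(-6 + K))
S(C, f) = C + (-54 + 11*f)/(-6 + f)
S(-67 - P, -556) - X(-440, -21) = (-54 + 11*(-556) + (-67 - 1*352)*(-6 - 556))/(-6 - 556) - (4381 + 32*(-440)) = (-54 - 6116 + (-67 - 352)*(-562))/(-562) - (4381 - 14080) = -(-54 - 6116 - 419*(-562))/562 - 1*(-9699) = -(-54 - 6116 + 235478)/562 + 9699 = -1/562*229308 + 9699 = -114654/281 + 9699 = 2610765/281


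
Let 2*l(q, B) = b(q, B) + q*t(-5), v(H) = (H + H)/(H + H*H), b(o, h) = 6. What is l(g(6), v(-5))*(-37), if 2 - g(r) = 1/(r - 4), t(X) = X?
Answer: 111/4 ≈ 27.750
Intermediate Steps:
g(r) = 2 - 1/(-4 + r) (g(r) = 2 - 1/(r - 4) = 2 - 1/(-4 + r))
v(H) = 2*H/(H + H²) (v(H) = (2*H)/(H + H²) = 2*H/(H + H²))
l(q, B) = 3 - 5*q/2 (l(q, B) = (6 + q*(-5))/2 = (6 - 5*q)/2 = 3 - 5*q/2)
l(g(6), v(-5))*(-37) = (3 - 5*(-9 + 2*6)/(2*(-4 + 6)))*(-37) = (3 - 5*(-9 + 12)/(2*2))*(-37) = (3 - 5*3/4)*(-37) = (3 - 5/2*3/2)*(-37) = (3 - 15/4)*(-37) = -¾*(-37) = 111/4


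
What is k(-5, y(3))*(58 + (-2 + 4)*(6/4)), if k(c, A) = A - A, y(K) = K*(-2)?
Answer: 0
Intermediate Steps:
y(K) = -2*K
k(c, A) = 0
k(-5, y(3))*(58 + (-2 + 4)*(6/4)) = 0*(58 + (-2 + 4)*(6/4)) = 0*(58 + 2*(6*(¼))) = 0*(58 + 2*(3/2)) = 0*(58 + 3) = 0*61 = 0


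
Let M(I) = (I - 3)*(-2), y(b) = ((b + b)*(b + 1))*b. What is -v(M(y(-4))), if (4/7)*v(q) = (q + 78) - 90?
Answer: -651/2 ≈ -325.50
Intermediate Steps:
y(b) = 2*b**2*(1 + b) (y(b) = ((2*b)*(1 + b))*b = (2*b*(1 + b))*b = 2*b**2*(1 + b))
M(I) = 6 - 2*I (M(I) = (-3 + I)*(-2) = 6 - 2*I)
v(q) = -21 + 7*q/4 (v(q) = 7*((q + 78) - 90)/4 = 7*((78 + q) - 90)/4 = 7*(-12 + q)/4 = -21 + 7*q/4)
-v(M(y(-4))) = -(-21 + 7*(6 - 4*(-4)**2*(1 - 4))/4) = -(-21 + 7*(6 - 4*16*(-3))/4) = -(-21 + 7*(6 - 2*(-96))/4) = -(-21 + 7*(6 + 192)/4) = -(-21 + (7/4)*198) = -(-21 + 693/2) = -1*651/2 = -651/2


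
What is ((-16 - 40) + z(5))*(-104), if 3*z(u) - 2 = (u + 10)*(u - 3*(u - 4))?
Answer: 14144/3 ≈ 4714.7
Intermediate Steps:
z(u) = ⅔ + (10 + u)*(12 - 2*u)/3 (z(u) = ⅔ + ((u + 10)*(u - 3*(u - 4)))/3 = ⅔ + ((10 + u)*(u - 3*(-4 + u)))/3 = ⅔ + ((10 + u)*(u + (12 - 3*u)))/3 = ⅔ + ((10 + u)*(12 - 2*u))/3 = ⅔ + (10 + u)*(12 - 2*u)/3)
((-16 - 40) + z(5))*(-104) = ((-16 - 40) + (122/3 - 8/3*5 - ⅔*5²))*(-104) = (-56 + (122/3 - 40/3 - ⅔*25))*(-104) = (-56 + (122/3 - 40/3 - 50/3))*(-104) = (-56 + 32/3)*(-104) = -136/3*(-104) = 14144/3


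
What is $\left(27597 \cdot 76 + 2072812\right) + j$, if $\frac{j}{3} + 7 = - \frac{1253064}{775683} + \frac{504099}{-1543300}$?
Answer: $\frac{554682601969495361}{133012397100} \approx 4.1702 \cdot 10^{6}$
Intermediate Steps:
$j = - \frac{3568218571039}{133012397100}$ ($j = -21 + 3 \left(- \frac{1253064}{775683} + \frac{504099}{-1543300}\right) = -21 + 3 \left(\left(-1253064\right) \frac{1}{775683} + 504099 \left(- \frac{1}{1543300}\right)\right) = -21 + 3 \left(- \frac{417688}{258561} - \frac{504099}{1543300}\right) = -21 + 3 \left(- \frac{774958231939}{399037191300}\right) = -21 - \frac{774958231939}{133012397100} = - \frac{3568218571039}{133012397100} \approx -26.826$)
$\left(27597 \cdot 76 + 2072812\right) + j = \left(27597 \cdot 76 + 2072812\right) - \frac{3568218571039}{133012397100} = \left(2097372 + 2072812\right) - \frac{3568218571039}{133012397100} = 4170184 - \frac{3568218571039}{133012397100} = \frac{554682601969495361}{133012397100}$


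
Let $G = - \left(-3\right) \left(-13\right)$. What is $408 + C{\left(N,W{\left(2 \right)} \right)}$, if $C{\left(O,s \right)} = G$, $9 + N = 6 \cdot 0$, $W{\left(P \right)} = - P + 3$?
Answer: $369$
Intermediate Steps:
$G = -39$ ($G = \left(-1\right) 39 = -39$)
$W{\left(P \right)} = 3 - P$
$N = -9$ ($N = -9 + 6 \cdot 0 = -9 + 0 = -9$)
$C{\left(O,s \right)} = -39$
$408 + C{\left(N,W{\left(2 \right)} \right)} = 408 - 39 = 369$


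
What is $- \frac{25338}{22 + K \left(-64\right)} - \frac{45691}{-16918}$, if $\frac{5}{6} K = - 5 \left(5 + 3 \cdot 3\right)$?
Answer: $- \frac{91014133}{45661682} \approx -1.9932$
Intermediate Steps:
$K = -84$ ($K = \frac{6 \left(- 5 \left(5 + 3 \cdot 3\right)\right)}{5} = \frac{6 \left(- 5 \left(5 + 9\right)\right)}{5} = \frac{6 \left(\left(-5\right) 14\right)}{5} = \frac{6}{5} \left(-70\right) = -84$)
$- \frac{25338}{22 + K \left(-64\right)} - \frac{45691}{-16918} = - \frac{25338}{22 - -5376} - \frac{45691}{-16918} = - \frac{25338}{22 + 5376} - - \frac{45691}{16918} = - \frac{25338}{5398} + \frac{45691}{16918} = \left(-25338\right) \frac{1}{5398} + \frac{45691}{16918} = - \frac{12669}{2699} + \frac{45691}{16918} = - \frac{91014133}{45661682}$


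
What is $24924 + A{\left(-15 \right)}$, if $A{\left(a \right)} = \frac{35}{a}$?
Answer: $\frac{74765}{3} \approx 24922.0$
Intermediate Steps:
$24924 + A{\left(-15 \right)} = 24924 + \frac{35}{-15} = 24924 + 35 \left(- \frac{1}{15}\right) = 24924 - \frac{7}{3} = \frac{74765}{3}$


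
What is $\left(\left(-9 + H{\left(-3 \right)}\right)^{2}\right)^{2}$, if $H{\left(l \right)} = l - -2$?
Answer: $10000$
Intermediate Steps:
$H{\left(l \right)} = 2 + l$ ($H{\left(l \right)} = l + 2 = 2 + l$)
$\left(\left(-9 + H{\left(-3 \right)}\right)^{2}\right)^{2} = \left(\left(-9 + \left(2 - 3\right)\right)^{2}\right)^{2} = \left(\left(-9 - 1\right)^{2}\right)^{2} = \left(\left(-10\right)^{2}\right)^{2} = 100^{2} = 10000$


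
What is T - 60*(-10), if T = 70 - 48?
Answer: 622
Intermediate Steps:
T = 22
T - 60*(-10) = 22 - 60*(-10) = 22 + 600 = 622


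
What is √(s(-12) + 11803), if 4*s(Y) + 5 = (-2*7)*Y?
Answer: 5*√1895/2 ≈ 108.83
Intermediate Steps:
s(Y) = -5/4 - 7*Y/2 (s(Y) = -5/4 + ((-2*7)*Y)/4 = -5/4 + (-14*Y)/4 = -5/4 - 7*Y/2)
√(s(-12) + 11803) = √((-5/4 - 7/2*(-12)) + 11803) = √((-5/4 + 42) + 11803) = √(163/4 + 11803) = √(47375/4) = 5*√1895/2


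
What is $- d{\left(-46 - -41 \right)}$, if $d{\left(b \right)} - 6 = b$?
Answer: $-1$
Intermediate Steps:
$d{\left(b \right)} = 6 + b$
$- d{\left(-46 - -41 \right)} = - (6 - 5) = \left(-1\right) 1 = -1$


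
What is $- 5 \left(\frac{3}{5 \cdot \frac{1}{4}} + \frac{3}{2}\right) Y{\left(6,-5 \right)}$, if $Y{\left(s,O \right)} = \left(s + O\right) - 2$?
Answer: $\frac{39}{2} \approx 19.5$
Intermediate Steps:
$Y{\left(s,O \right)} = -2 + O + s$ ($Y{\left(s,O \right)} = \left(O + s\right) - 2 = -2 + O + s$)
$- 5 \left(\frac{3}{5 \cdot \frac{1}{4}} + \frac{3}{2}\right) Y{\left(6,-5 \right)} = - 5 \left(\frac{3}{5 \cdot \frac{1}{4}} + \frac{3}{2}\right) \left(-2 - 5 + 6\right) = - 5 \left(\frac{3}{5 \cdot \frac{1}{4}} + 3 \cdot \frac{1}{2}\right) \left(-1\right) = - 5 \left(\frac{3}{\frac{5}{4}} + \frac{3}{2}\right) \left(-1\right) = - 5 \left(3 \cdot \frac{4}{5} + \frac{3}{2}\right) \left(-1\right) = - 5 \left(\frac{12}{5} + \frac{3}{2}\right) \left(-1\right) = \left(-5\right) \frac{39}{10} \left(-1\right) = \left(- \frac{39}{2}\right) \left(-1\right) = \frac{39}{2}$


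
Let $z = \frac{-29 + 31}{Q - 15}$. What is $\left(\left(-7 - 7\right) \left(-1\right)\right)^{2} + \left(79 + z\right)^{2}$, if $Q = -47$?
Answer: $\frac{6181060}{961} \approx 6431.9$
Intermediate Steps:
$z = - \frac{1}{31}$ ($z = \frac{-29 + 31}{-47 - 15} = \frac{2}{-62} = 2 \left(- \frac{1}{62}\right) = - \frac{1}{31} \approx -0.032258$)
$\left(\left(-7 - 7\right) \left(-1\right)\right)^{2} + \left(79 + z\right)^{2} = \left(\left(-7 - 7\right) \left(-1\right)\right)^{2} + \left(79 - \frac{1}{31}\right)^{2} = \left(\left(-14\right) \left(-1\right)\right)^{2} + \left(\frac{2448}{31}\right)^{2} = 14^{2} + \frac{5992704}{961} = 196 + \frac{5992704}{961} = \frac{6181060}{961}$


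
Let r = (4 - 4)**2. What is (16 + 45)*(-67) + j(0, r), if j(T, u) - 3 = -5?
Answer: -4089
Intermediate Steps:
r = 0 (r = 0**2 = 0)
j(T, u) = -2 (j(T, u) = 3 - 5 = -2)
(16 + 45)*(-67) + j(0, r) = (16 + 45)*(-67) - 2 = 61*(-67) - 2 = -4087 - 2 = -4089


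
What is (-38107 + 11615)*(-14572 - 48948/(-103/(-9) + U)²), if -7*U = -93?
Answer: 235552444536860/606841 ≈ 3.8816e+8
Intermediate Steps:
U = 93/7 (U = -⅐*(-93) = 93/7 ≈ 13.286)
(-38107 + 11615)*(-14572 - 48948/(-103/(-9) + U)²) = (-38107 + 11615)*(-14572 - 48948/(-103/(-9) + 93/7)²) = -26492*(-14572 - 48948/(-103*(-⅑) + 93/7)²) = -26492*(-14572 - 48948/(103/9 + 93/7)²) = -26492*(-14572 - 48948/((1558/63)²)) = -26492*(-14572 - 48948/2427364/3969) = -26492*(-14572 - 48948*3969/2427364) = -26492*(-14572 - 48568653/606841) = -26492*(-8891455705/606841) = 235552444536860/606841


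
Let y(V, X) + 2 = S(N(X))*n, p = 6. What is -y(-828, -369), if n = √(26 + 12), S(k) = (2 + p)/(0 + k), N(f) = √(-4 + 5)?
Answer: 2 - 8*√38 ≈ -47.315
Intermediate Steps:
N(f) = 1 (N(f) = √1 = 1)
S(k) = 8/k (S(k) = (2 + 6)/(0 + k) = 8/k)
n = √38 ≈ 6.1644
y(V, X) = -2 + 8*√38 (y(V, X) = -2 + (8/1)*√38 = -2 + (8*1)*√38 = -2 + 8*√38)
-y(-828, -369) = -(-2 + 8*√38) = 2 - 8*√38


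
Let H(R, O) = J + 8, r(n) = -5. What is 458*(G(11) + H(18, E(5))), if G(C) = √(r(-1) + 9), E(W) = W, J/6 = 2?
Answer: 10076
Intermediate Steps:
J = 12 (J = 6*2 = 12)
H(R, O) = 20 (H(R, O) = 12 + 8 = 20)
G(C) = 2 (G(C) = √(-5 + 9) = √4 = 2)
458*(G(11) + H(18, E(5))) = 458*(2 + 20) = 458*22 = 10076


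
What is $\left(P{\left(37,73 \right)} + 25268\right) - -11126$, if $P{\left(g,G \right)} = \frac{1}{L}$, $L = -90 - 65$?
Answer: $\frac{5641069}{155} \approx 36394.0$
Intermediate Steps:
$L = -155$ ($L = -90 - 65 = -155$)
$P{\left(g,G \right)} = - \frac{1}{155}$ ($P{\left(g,G \right)} = \frac{1}{-155} = - \frac{1}{155}$)
$\left(P{\left(37,73 \right)} + 25268\right) - -11126 = \left(- \frac{1}{155} + 25268\right) - -11126 = \frac{3916539}{155} + \left(-3103 + 14229\right) = \frac{3916539}{155} + 11126 = \frac{5641069}{155}$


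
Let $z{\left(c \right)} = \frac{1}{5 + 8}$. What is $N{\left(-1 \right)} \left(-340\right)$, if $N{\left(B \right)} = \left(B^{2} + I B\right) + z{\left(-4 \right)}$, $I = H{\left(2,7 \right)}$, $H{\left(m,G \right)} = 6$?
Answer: $\frac{21760}{13} \approx 1673.8$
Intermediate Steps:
$z{\left(c \right)} = \frac{1}{13}$
$I = 6$
$N{\left(B \right)} = \frac{1}{13} + B^{2} + 6 B$ ($N{\left(B \right)} = \left(B^{2} + 6 B\right) + \frac{1}{13} = \frac{1}{13} + B^{2} + 6 B$)
$N{\left(-1 \right)} \left(-340\right) = \left(\frac{1}{13} + \left(-1\right)^{2} + 6 \left(-1\right)\right) \left(-340\right) = \left(\frac{1}{13} + 1 - 6\right) \left(-340\right) = \left(- \frac{64}{13}\right) \left(-340\right) = \frac{21760}{13}$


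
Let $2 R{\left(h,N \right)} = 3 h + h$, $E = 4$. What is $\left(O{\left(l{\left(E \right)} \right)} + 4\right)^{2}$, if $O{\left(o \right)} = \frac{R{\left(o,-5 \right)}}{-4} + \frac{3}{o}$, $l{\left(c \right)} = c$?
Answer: $\frac{121}{16} \approx 7.5625$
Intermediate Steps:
$R{\left(h,N \right)} = 2 h$ ($R{\left(h,N \right)} = \frac{3 h + h}{2} = \frac{4 h}{2} = 2 h$)
$O{\left(o \right)} = \frac{3}{o} - \frac{o}{2}$ ($O{\left(o \right)} = \frac{2 o}{-4} + \frac{3}{o} = 2 o \left(- \frac{1}{4}\right) + \frac{3}{o} = - \frac{o}{2} + \frac{3}{o} = \frac{3}{o} - \frac{o}{2}$)
$\left(O{\left(l{\left(E \right)} \right)} + 4\right)^{2} = \left(\left(\frac{3}{4} - 2\right) + 4\right)^{2} = \left(- \frac{5}{4} + 4\right)^{2} = \left(\frac{11}{4}\right)^{2} = \frac{121}{16}$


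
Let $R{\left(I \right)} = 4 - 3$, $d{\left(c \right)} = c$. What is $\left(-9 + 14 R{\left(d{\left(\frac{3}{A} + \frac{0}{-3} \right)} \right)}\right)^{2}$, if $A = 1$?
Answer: $25$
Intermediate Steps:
$R{\left(I \right)} = 1$ ($R{\left(I \right)} = 4 - 3 = 1$)
$\left(-9 + 14 R{\left(d{\left(\frac{3}{A} + \frac{0}{-3} \right)} \right)}\right)^{2} = \left(-9 + 14 \cdot 1\right)^{2} = \left(-9 + 14\right)^{2} = 5^{2} = 25$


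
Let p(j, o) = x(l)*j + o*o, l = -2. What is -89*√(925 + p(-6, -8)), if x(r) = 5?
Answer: -89*√959 ≈ -2756.1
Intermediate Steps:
p(j, o) = o² + 5*j (p(j, o) = 5*j + o*o = 5*j + o² = o² + 5*j)
-89*√(925 + p(-6, -8)) = -89*√(925 + ((-8)² + 5*(-6))) = -89*√(925 + (64 - 30)) = -89*√(925 + 34) = -89*√959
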